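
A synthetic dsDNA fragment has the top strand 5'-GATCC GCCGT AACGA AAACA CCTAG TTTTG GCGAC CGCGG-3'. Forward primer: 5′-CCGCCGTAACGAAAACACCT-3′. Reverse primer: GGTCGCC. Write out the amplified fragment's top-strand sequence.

Scanning the template, CCGCCGTAACGAAAACACCT occurs at positions 4–23; this primer anneals to the bottom strand there with its 3' end pointing downstream.
Taking the reverse complement of GGTCGCC gives GGCGACC, found at positions 30–36 on the template; the primer anneals here to the top strand with its 3' end pointing upstream.
The product is the template from position 4 through 36 (33 bp).

5'-CCGCCGTAACGAAAACACCTAGTTTTGGCGACC-3'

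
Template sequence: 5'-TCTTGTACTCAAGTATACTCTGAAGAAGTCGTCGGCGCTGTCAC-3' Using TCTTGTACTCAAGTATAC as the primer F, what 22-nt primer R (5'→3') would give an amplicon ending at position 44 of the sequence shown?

The forward primer binds at positions 1–18; the product's 3' end on the top strand is position 44.
The reverse primer anneals to the top strand over positions 23–44, i.e. to AAGAAGTCGTCGGCGCTGTCAC.
Its sequence written 5'→3' is the reverse complement: GTGACAGCGCCGACGACTTCTT.

5'-GTGACAGCGCCGACGACTTCTT-3'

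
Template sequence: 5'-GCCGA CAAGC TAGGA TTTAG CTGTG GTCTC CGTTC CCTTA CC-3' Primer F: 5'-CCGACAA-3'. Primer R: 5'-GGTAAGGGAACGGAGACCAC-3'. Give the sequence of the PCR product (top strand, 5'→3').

The forward primer matches the template at positions 2–8.
Taking the reverse complement of GGTAAGGGAACGGAGACCAC gives GTGGTCTCCGTTCCCTTACC, found at positions 23–42 on the template; the primer anneals here to the top strand with its 3' end pointing upstream.
The product is the template from position 2 through 42 (41 bp).

5'-CCGACAAGCTAGGATTTAGCTGTGGTCTCCGTTCCCTTACC-3'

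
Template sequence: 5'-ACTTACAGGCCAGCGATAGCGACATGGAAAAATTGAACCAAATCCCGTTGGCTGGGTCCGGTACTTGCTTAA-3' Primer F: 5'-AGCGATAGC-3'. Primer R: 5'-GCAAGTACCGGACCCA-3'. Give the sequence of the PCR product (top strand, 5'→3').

5'-AGCGATAGCGACATGGAAAAATTGAACCAAATCCCGTTGGCTGGGTCCGGTACTTGC-3'

Forward primer AGCGATAGC is found on the top strand at positions 12–20.
Reverse complement of the reverse primer: TGGGTCCGGTACTTGC. This occurs on the top strand at positions 53–68.
The product is the template from position 12 through 68 (57 bp).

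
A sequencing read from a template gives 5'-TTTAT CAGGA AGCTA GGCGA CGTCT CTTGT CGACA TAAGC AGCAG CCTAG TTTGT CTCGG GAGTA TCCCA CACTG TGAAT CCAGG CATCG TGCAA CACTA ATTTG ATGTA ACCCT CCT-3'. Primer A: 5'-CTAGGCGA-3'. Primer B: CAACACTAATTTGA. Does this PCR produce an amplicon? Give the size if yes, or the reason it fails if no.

Primer A (CTAGGCGA) matches the top strand at positions 13–20 (3' end points downstream).
Primer B (CAACACTAATTTGA) also matches the top strand directly, at positions 93–106 — its reverse complement TCAAATTAGTGTTG is not present.
Both primers anneal to the bottom strand with 3' ends pointing the same way, so neither can prime synthesis back toward the other.

No product — both primers anneal to the same strand and extend in the same direction.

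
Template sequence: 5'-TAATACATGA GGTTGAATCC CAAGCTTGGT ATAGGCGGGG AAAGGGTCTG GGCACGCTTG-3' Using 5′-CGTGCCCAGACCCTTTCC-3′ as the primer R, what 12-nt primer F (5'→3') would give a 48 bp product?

The reverse primer's reverse complement GGAAAGGGTCTGGGCACG matches the template at positions 39–56, so the product ends at position 56.
A 48 bp product then starts at position 56 − 48 + 1 = 9.
The forward primer is identical to the top strand there: GAGGTTGAATCC.

5'-GAGGTTGAATCC-3'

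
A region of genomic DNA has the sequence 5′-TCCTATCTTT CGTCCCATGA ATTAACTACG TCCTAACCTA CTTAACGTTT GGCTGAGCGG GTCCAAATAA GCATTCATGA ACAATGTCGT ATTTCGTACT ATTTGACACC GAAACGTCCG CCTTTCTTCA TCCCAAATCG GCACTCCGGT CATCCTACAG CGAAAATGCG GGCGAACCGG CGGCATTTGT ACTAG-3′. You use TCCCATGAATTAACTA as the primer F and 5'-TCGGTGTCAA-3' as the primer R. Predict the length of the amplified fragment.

100 bp

Scanning the template, TCCCATGAATTAACTA occurs at positions 13–28; this primer anneals to the bottom strand there with its 3' end pointing downstream.
Taking the reverse complement of TCGGTGTCAA gives TTGACACCGA, found at positions 103–112 on the template; the primer anneals here to the top strand with its 3' end pointing upstream.
Product length = (reverse-primer end) − (forward-primer start) + 1 = 112 − 13 + 1 = 100 bp.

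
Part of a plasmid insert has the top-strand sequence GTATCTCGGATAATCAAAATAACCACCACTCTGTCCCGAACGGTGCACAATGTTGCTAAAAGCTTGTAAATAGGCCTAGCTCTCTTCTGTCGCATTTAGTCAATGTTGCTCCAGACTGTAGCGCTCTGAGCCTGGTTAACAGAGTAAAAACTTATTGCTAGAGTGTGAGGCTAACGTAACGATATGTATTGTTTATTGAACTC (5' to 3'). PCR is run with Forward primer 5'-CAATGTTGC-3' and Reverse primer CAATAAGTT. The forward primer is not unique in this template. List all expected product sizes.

110 bp, 57 bp

The forward primer CAATGTTGC matches the top strand at positions 48–56, 101–109.
The reverse primer's reverse complement is AACTTATTG, matching at positions 149–157.
Each forward site pairs with the reverse site to give a product ending at position 157: sizes 110, 57 bp.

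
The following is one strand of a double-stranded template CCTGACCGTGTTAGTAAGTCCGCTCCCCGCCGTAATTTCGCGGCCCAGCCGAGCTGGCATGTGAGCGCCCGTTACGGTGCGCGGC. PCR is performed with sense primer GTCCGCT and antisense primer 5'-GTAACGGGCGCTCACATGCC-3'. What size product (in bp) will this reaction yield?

58 bp

Scanning the template, GTCCGCT occurs at positions 18–24; this primer anneals to the bottom strand there with its 3' end pointing downstream.
The reverse primer's reverse complement is GGCATGTGAGCGCCCGTTAC, which matches the template at positions 56–75.
Amplicon spans positions 18–75: 58 bp.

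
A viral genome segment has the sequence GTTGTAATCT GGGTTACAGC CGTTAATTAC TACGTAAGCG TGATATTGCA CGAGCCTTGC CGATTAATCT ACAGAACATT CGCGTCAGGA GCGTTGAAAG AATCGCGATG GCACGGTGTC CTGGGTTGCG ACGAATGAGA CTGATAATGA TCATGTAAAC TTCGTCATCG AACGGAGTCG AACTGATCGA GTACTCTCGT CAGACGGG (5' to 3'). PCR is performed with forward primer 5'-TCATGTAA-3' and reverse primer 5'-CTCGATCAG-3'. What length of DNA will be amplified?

Forward primer TCATGTAA is found on the top strand at positions 151–158.
Taking the reverse complement of CTCGATCAG gives CTGATCGAG, found at positions 183–191 on the template; the primer anneals here to the top strand with its 3' end pointing upstream.
The product runs from position 151 to position 191, so its length is 191 − 151 + 1 = 41 bp.

41 bp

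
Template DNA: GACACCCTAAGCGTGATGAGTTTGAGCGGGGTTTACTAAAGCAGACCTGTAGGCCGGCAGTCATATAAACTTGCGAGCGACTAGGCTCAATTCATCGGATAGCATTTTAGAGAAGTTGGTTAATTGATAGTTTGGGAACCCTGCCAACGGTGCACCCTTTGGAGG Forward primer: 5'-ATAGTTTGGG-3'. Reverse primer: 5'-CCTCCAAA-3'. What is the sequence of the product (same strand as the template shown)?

5'-ATAGTTTGGGAACCCTGCCAACGGTGCACCCTTTGGAGG-3'

Forward primer ATAGTTTGGG is found on the top strand at positions 127–136.
The reverse primer's reverse complement is TTTGGAGG, which matches the template at positions 158–165.
The product is the template from position 127 through 165 (39 bp).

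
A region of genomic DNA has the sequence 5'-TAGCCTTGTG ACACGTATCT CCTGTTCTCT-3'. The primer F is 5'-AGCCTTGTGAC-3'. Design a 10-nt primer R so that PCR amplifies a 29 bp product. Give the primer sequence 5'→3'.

The forward primer binds at positions 2–12, so a 29 bp product ends at position 2 + 29 − 1 = 30.
The reverse primer anneals to the top strand over positions 21–30, i.e. to CCTGTTCTCT.
Its sequence written 5'→3' is the reverse complement: AGAGAACAGG.

5'-AGAGAACAGG-3'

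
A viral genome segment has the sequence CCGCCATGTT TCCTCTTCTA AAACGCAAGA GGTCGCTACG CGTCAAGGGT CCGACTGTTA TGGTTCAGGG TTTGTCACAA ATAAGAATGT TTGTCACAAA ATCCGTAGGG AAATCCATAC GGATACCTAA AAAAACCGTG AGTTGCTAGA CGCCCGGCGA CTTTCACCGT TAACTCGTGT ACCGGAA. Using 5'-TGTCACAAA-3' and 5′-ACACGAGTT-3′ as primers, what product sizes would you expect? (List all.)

108 bp, 89 bp

The forward primer TGTCACAAA matches the top strand at positions 73–81, 92–100.
The reverse primer's reverse complement is AACTCGTGT, matching at positions 172–180.
Each forward site pairs with the reverse site to give a product ending at position 180: sizes 108, 89 bp.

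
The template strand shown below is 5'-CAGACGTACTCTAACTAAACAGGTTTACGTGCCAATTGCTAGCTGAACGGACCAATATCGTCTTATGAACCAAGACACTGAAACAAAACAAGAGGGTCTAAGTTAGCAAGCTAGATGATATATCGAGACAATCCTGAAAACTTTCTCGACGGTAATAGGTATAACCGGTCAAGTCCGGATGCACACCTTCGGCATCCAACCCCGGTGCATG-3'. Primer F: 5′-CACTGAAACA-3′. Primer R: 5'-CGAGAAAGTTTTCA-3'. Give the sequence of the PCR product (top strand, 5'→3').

5'-CACTGAAACAAAACAAGAGGGTCTAAGTTAGCAAGCTAGATGATATATCGAGACAATCCTGAAAACTTTCTCG-3'

Forward primer CACTGAAACA is found on the top strand at positions 76–85.
Reverse complement of the reverse primer: TGAAAACTTTCTCG. This occurs on the top strand at positions 135–148.
The product is the template from position 76 through 148 (73 bp).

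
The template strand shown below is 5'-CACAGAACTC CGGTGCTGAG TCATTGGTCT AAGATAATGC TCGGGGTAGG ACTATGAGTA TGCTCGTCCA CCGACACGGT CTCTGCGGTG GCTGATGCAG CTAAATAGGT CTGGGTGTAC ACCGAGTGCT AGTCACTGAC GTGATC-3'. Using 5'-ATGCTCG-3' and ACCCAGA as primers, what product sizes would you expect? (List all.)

80 bp, 57 bp

The forward primer ATGCTCG matches the top strand at positions 37–43, 60–66.
The reverse primer's reverse complement is TCTGGGT, matching at positions 110–116.
Each forward site pairs with the reverse site to give a product ending at position 116: sizes 80, 57 bp.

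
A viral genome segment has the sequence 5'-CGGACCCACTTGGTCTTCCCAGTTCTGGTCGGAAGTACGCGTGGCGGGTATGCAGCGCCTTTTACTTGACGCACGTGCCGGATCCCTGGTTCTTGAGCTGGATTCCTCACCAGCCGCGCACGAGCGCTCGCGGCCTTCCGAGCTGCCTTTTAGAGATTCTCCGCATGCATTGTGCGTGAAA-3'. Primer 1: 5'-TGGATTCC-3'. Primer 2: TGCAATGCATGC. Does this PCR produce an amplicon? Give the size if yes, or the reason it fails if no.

Primer 2 (TGCAATGCATGC) does not match the top strand, and its reverse complement GCATGCATTGCA does not match either.
With no annealing site for primer 2, no amplification occurs.

No product — primer 2 has no binding site in the template.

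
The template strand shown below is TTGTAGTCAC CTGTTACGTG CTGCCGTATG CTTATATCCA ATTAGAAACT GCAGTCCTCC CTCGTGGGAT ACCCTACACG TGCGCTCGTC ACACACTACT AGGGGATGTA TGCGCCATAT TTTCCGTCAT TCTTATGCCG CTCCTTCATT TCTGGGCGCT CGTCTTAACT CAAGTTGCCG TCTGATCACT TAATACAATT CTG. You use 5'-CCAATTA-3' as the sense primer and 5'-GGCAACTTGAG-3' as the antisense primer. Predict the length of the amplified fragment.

Forward primer CCAATTA is found on the top strand at positions 38–44.
Taking the reverse complement of GGCAACTTGAG gives CTCAAGTTGCC, found at positions 169–179 on the template; the primer anneals here to the top strand with its 3' end pointing upstream.
Product length = (reverse-primer end) − (forward-primer start) + 1 = 179 − 38 + 1 = 142 bp.

142 bp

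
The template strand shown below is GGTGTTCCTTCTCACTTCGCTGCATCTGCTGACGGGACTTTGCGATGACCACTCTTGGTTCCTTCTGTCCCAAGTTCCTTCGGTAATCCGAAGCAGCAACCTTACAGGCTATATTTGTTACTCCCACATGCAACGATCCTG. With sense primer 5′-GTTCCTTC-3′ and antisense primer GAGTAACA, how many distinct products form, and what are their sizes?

Three products: 120 bp, 66 bp, 50 bp

The forward primer GTTCCTTC matches the top strand at positions 4–11, 58–65, 74–81.
The reverse primer's reverse complement is TGTTACTC, matching at positions 116–123.
Each forward site pairs with the reverse site to give a product ending at position 123: sizes 120, 66, 50 bp.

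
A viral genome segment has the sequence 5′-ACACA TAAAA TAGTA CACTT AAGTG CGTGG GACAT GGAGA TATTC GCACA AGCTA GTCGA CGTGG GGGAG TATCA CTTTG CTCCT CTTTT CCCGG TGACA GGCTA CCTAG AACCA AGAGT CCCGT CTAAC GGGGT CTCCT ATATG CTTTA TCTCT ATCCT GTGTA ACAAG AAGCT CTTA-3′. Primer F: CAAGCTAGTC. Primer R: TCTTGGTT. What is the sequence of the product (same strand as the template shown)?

The forward primer matches the template at positions 49–58.
Reverse complement of the reverse primer: AACCAAGA. This occurs on the top strand at positions 111–118.
The product is the template from position 49 through 118 (70 bp).

5'-CAAGCTAGTCGACGTGGGGGAGTATCACTTTGCTCCTCTTTTCCCGGTGACAGGCTACCTAGAACCAAGA-3'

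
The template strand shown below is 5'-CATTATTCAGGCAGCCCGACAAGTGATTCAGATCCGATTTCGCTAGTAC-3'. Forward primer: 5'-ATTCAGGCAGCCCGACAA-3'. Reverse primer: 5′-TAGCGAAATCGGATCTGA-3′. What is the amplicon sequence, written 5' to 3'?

5'-ATTCAGGCAGCCCGACAAGTGATTCAGATCCGATTTCGCTA-3'

Scanning the template, ATTCAGGCAGCCCGACAA occurs at positions 5–22; this primer anneals to the bottom strand there with its 3' end pointing downstream.
Taking the reverse complement of TAGCGAAATCGGATCTGA gives TCAGATCCGATTTCGCTA, found at positions 28–45 on the template; the primer anneals here to the top strand with its 3' end pointing upstream.
The product is the template from position 5 through 45 (41 bp).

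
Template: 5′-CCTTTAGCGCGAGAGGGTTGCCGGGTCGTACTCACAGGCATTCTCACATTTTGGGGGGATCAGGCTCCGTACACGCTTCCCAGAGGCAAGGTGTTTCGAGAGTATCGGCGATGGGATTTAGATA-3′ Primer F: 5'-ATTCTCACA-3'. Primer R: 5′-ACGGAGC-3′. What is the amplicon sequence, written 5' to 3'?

5'-ATTCTCACATTTTGGGGGGATCAGGCTCCGT-3'

The forward primer matches the template at positions 40–48.
Taking the reverse complement of ACGGAGC gives GCTCCGT, found at positions 64–70 on the template; the primer anneals here to the top strand with its 3' end pointing upstream.
The product is the template from position 40 through 70 (31 bp).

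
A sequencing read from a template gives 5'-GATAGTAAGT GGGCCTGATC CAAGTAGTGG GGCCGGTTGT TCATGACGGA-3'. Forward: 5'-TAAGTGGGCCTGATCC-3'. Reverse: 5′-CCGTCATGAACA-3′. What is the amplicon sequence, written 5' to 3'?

The forward primer matches the template at positions 6–21.
The reverse primer's reverse complement is TGTTCATGACGG, which matches the template at positions 38–49.
The product is the template from position 6 through 49 (44 bp).

5'-TAAGTGGGCCTGATCCAAGTAGTGGGGCCGGTTGTTCATGACGG-3'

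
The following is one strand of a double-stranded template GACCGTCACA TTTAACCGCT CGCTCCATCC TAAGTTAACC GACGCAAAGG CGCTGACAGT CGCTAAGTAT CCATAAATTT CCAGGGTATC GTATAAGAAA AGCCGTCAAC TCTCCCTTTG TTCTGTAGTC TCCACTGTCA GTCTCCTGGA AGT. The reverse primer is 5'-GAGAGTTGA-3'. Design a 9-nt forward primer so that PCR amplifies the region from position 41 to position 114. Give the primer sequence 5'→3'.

The reverse primer's reverse complement TCAACTCTC matches the template at positions 106–114; the product starts at position 41.
The forward primer is identical to the top strand over positions 41–49: GACGCAAAG.

5'-GACGCAAAG-3'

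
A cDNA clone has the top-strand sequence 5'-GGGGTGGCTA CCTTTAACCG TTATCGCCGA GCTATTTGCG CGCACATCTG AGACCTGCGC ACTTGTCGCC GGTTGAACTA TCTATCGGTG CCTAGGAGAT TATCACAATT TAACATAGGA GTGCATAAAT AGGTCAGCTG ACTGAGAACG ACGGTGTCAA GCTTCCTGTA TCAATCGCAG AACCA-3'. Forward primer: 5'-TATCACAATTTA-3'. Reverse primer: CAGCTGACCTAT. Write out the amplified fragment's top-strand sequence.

5'-TATCACAATTTAACATAGGAGTGCATAAATAGGTCAGCTG-3'

Scanning the template, TATCACAATTTA occurs at positions 101–112; this primer anneals to the bottom strand there with its 3' end pointing downstream.
The reverse primer's reverse complement is ATAGGTCAGCTG, which matches the template at positions 129–140.
The product is the template from position 101 through 140 (40 bp).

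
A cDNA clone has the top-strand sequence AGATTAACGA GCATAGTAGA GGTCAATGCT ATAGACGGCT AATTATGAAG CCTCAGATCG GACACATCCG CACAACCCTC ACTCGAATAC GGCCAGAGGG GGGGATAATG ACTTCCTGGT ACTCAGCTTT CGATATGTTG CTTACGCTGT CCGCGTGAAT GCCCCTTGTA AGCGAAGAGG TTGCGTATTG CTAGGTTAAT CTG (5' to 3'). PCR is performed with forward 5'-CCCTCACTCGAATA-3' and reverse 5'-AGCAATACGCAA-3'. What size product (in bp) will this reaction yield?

117 bp

The forward primer matches the template at positions 76–89.
Taking the reverse complement of AGCAATACGCAA gives TTGCGTATTGCT, found at positions 181–192 on the template; the primer anneals here to the top strand with its 3' end pointing upstream.
Product length = (reverse-primer end) − (forward-primer start) + 1 = 192 − 76 + 1 = 117 bp.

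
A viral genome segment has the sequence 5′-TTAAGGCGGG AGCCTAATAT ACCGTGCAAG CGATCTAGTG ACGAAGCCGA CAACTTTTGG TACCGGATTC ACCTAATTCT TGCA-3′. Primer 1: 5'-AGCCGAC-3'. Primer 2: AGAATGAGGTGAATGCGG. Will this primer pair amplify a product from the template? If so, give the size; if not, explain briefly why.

Primer 2 (AGAATGAGGTGAATGCGG) does not match the top strand, and its reverse complement CCGCATTCACCTCATTCT does not match either.
With no annealing site for primer 2, no amplification occurs.

No product — primer 2 has no binding site in the template.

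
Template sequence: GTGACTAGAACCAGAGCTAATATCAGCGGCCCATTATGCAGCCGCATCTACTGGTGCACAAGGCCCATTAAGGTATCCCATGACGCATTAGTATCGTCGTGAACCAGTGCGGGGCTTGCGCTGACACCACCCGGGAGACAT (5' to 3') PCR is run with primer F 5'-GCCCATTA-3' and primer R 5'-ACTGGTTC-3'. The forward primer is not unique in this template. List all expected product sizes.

The forward primer GCCCATTA matches the top strand at positions 29–36, 63–70.
The reverse primer's reverse complement is GAACCAGT, matching at positions 101–108.
Each forward site pairs with the reverse site to give a product ending at position 108: sizes 80, 46 bp.

80 bp, 46 bp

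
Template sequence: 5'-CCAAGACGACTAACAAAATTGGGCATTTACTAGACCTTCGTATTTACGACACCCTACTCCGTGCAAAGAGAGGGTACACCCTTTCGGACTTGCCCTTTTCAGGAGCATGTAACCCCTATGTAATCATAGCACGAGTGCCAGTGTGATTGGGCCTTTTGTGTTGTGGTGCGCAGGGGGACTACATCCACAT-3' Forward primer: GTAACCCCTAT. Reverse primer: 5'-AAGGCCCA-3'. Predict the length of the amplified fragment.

47 bp

Scanning the template, GTAACCCCTAT occurs at positions 109–119; this primer anneals to the bottom strand there with its 3' end pointing downstream.
Reverse complement of the reverse primer: TGGGCCTT. This occurs on the top strand at positions 148–155.
Product length = (reverse-primer end) − (forward-primer start) + 1 = 155 − 109 + 1 = 47 bp.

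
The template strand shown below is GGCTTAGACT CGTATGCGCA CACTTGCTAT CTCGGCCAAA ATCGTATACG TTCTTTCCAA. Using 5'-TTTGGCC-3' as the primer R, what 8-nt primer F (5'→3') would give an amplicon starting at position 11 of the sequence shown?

The reverse primer's reverse complement GGCCAAA matches the template at positions 34–40; the product starts at position 11.
The forward primer is identical to the top strand over positions 11–18: CGTATGCG.

5'-CGTATGCG-3'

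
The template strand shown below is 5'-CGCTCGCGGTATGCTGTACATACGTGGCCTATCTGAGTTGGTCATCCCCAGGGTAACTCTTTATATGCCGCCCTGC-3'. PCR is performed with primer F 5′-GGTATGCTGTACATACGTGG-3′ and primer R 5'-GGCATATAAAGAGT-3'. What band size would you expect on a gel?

62 bp

Scanning the template, GGTATGCTGTACATACGTGG occurs at positions 8–27; this primer anneals to the bottom strand there with its 3' end pointing downstream.
The reverse primer's reverse complement is ACTCTTTATATGCC, which matches the template at positions 56–69.
Amplicon spans positions 8–69: 62 bp.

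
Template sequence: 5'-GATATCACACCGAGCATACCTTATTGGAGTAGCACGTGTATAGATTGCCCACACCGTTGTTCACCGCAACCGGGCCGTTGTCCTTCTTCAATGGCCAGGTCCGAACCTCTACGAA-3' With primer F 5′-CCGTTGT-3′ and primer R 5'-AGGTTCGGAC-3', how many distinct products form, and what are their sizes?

The forward primer CCGTTGT matches the top strand at positions 54–60, 75–81.
The reverse primer's reverse complement is GTCCGAACCT, matching at positions 99–108.
Each forward site pairs with the reverse site to give a product ending at position 108: sizes 55, 34 bp.

Two products: 55 bp, 34 bp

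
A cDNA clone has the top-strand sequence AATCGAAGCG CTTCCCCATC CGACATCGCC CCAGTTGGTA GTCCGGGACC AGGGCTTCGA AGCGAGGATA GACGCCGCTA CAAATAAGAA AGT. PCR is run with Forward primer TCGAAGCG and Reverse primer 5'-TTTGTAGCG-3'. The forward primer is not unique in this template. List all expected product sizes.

The forward primer TCGAAGCG matches the top strand at positions 3–10, 57–64.
The reverse primer's reverse complement is CGCTACAAA, matching at positions 76–84.
Each forward site pairs with the reverse site to give a product ending at position 84: sizes 82, 28 bp.

82 bp, 28 bp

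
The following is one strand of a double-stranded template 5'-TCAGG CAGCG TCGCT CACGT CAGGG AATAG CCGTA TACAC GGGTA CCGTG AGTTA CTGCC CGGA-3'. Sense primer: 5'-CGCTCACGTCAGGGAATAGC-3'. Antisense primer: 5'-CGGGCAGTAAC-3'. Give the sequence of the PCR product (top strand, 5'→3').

5'-CGCTCACGTCAGGGAATAGCCGTATACACGGGTACCGTGAGTTACTGCCCG-3'

The forward primer matches the template at positions 12–31.
Reverse complement of the reverse primer: GTTACTGCCCG. This occurs on the top strand at positions 52–62.
The product is the template from position 12 through 62 (51 bp).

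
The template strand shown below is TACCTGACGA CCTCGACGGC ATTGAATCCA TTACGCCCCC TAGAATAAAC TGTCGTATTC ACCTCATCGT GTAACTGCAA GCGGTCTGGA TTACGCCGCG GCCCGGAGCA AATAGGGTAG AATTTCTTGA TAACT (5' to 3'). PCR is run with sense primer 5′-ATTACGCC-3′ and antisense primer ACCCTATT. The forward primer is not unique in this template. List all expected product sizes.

The forward primer ATTACGCC matches the top strand at positions 30–37, 90–97.
The reverse primer's reverse complement is AATAGGGT, matching at positions 111–118.
Each forward site pairs with the reverse site to give a product ending at position 118: sizes 89, 29 bp.

89 bp, 29 bp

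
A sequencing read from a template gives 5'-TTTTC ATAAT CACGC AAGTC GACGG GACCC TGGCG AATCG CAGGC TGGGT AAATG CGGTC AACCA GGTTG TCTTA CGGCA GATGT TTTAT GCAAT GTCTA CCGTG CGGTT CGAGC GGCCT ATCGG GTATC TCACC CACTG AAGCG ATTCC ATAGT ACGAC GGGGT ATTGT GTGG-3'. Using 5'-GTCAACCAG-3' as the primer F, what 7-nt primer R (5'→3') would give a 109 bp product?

The forward primer binds at positions 58–66, so a 109 bp product ends at position 58 + 109 − 1 = 166.
The reverse primer anneals to the top strand over positions 160–166, i.e. to CGGGGTA.
Its sequence written 5'→3' is the reverse complement: TACCCCG.

5'-TACCCCG-3'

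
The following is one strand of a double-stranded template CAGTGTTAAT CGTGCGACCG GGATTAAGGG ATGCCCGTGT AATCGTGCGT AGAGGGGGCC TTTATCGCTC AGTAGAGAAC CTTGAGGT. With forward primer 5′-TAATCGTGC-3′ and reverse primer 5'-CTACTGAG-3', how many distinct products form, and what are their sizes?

Two products: 69 bp, 36 bp

The forward primer TAATCGTGC matches the top strand at positions 7–15, 40–48.
The reverse primer's reverse complement is CTCAGTAG, matching at positions 68–75.
Each forward site pairs with the reverse site to give a product ending at position 75: sizes 69, 36 bp.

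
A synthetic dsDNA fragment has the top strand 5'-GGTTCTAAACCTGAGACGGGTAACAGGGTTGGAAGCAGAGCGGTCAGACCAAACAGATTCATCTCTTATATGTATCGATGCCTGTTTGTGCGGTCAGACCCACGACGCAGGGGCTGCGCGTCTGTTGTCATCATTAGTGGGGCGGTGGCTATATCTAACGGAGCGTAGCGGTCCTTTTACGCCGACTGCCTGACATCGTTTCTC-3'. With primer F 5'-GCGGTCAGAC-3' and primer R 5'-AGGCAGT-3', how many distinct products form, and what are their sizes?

The forward primer GCGGTCAGAC matches the top strand at positions 40–49, 90–99.
The reverse primer's reverse complement is ACTGCCT, matching at positions 185–191.
Each forward site pairs with the reverse site to give a product ending at position 191: sizes 152, 102 bp.

Two products: 152 bp, 102 bp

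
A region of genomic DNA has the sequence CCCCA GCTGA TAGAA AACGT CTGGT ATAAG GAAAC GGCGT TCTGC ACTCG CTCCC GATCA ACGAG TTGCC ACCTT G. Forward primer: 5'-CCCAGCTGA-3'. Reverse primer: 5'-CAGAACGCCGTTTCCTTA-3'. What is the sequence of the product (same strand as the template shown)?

5'-CCCAGCTGATAGAAAACGTCTGGTATAAGGAAACGGCGTTCTG-3'

Scanning the template, CCCAGCTGA occurs at positions 2–10; this primer anneals to the bottom strand there with its 3' end pointing downstream.
Reverse complement of the reverse primer: TAAGGAAACGGCGTTCTG. This occurs on the top strand at positions 27–44.
The product is the template from position 2 through 44 (43 bp).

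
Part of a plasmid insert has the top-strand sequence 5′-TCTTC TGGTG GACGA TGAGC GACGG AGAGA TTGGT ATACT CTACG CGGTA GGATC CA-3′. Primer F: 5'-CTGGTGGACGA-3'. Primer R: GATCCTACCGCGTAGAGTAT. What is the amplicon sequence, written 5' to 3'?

The forward primer matches the template at positions 5–15.
Taking the reverse complement of GATCCTACCGCGTAGAGTAT gives ATACTCTACGCGGTAGGATC, found at positions 36–55 on the template; the primer anneals here to the top strand with its 3' end pointing upstream.
The product is the template from position 5 through 55 (51 bp).

5'-CTGGTGGACGATGAGCGACGGAGAGATTGGTATACTCTACGCGGTAGGATC-3'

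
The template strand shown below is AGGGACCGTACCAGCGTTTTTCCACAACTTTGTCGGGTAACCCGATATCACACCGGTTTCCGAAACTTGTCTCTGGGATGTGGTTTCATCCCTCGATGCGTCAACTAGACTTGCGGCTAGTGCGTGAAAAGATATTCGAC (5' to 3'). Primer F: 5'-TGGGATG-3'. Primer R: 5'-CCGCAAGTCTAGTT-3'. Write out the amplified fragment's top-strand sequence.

Scanning the template, TGGGATG occurs at positions 74–80; this primer anneals to the bottom strand there with its 3' end pointing downstream.
Reverse complement of the reverse primer: AACTAGACTTGCGG. This occurs on the top strand at positions 103–116.
The product is the template from position 74 through 116 (43 bp).

5'-TGGGATGTGGTTTCATCCCTCGATGCGTCAACTAGACTTGCGG-3'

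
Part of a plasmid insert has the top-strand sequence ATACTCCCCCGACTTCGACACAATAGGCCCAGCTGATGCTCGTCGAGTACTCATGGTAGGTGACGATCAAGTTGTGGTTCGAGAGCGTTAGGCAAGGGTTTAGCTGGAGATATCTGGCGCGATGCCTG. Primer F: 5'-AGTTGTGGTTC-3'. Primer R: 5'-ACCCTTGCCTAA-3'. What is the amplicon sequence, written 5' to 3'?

Forward primer AGTTGTGGTTC is found on the top strand at positions 70–80.
The reverse primer's reverse complement is TTAGGCAAGGGT, which matches the template at positions 88–99.
The product is the template from position 70 through 99 (30 bp).

5'-AGTTGTGGTTCGAGAGCGTTAGGCAAGGGT-3'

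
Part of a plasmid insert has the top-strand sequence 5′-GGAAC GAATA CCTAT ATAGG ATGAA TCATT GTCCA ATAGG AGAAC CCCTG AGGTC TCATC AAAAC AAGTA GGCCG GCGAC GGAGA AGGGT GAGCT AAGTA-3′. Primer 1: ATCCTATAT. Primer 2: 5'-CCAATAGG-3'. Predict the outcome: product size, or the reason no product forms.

No product — the primers' 3' ends point away from each other.

Primer 1 (ATCCTATAT) has reverse complement ATATAGGAT, which matches the top strand at positions 14–22; primer 1 anneals to the top strand there with its 3' end pointing upstream toward position 14.
Primer 2 (CCAATAGG) matches the top strand directly at positions 33–40; it anneals to the bottom strand with its 3' end pointing downstream toward position 40.
The 3' ends diverge (primer 1 extends toward position 1, primer 2 toward position 100), so the primers never converge on a shared product.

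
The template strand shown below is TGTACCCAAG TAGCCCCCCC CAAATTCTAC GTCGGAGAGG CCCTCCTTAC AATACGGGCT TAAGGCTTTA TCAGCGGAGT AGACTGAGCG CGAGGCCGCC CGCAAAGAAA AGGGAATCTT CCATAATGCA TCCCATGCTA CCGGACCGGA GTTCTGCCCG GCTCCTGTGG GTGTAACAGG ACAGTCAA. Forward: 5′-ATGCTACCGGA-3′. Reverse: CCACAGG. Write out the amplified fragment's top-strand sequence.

5'-ATGCTACCGGACCGGAGTTCTGCCCGGCTCCTGTGG-3'

Forward primer ATGCTACCGGA is found on the top strand at positions 135–145.
Taking the reverse complement of CCACAGG gives CCTGTGG, found at positions 164–170 on the template; the primer anneals here to the top strand with its 3' end pointing upstream.
The product is the template from position 135 through 170 (36 bp).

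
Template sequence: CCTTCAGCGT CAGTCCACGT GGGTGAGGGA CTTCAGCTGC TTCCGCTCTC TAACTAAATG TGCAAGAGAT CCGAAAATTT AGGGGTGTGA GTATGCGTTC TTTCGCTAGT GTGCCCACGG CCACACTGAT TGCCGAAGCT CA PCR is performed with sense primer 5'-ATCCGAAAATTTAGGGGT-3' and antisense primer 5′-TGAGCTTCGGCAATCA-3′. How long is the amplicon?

74 bp

Scanning the template, ATCCGAAAATTTAGGGGT occurs at positions 69–86; this primer anneals to the bottom strand there with its 3' end pointing downstream.
Taking the reverse complement of TGAGCTTCGGCAATCA gives TGATTGCCGAAGCTCA, found at positions 127–142 on the template; the primer anneals here to the top strand with its 3' end pointing upstream.
The product runs from position 69 to position 142, so its length is 142 − 69 + 1 = 74 bp.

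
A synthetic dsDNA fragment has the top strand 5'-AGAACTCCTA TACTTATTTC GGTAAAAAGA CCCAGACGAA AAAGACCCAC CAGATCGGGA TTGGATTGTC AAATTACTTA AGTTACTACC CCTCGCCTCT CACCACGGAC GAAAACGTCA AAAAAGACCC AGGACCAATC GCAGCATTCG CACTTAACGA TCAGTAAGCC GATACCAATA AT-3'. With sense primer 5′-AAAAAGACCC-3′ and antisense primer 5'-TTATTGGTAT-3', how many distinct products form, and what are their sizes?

The forward primer AAAAAGACCC matches the top strand at positions 24–33, 39–48, 121–130.
The reverse primer's reverse complement is ATACCAATAA, matching at positions 172–181.
Each forward site pairs with the reverse site to give a product ending at position 181: sizes 158, 143, 61 bp.

Three products: 158 bp, 143 bp, 61 bp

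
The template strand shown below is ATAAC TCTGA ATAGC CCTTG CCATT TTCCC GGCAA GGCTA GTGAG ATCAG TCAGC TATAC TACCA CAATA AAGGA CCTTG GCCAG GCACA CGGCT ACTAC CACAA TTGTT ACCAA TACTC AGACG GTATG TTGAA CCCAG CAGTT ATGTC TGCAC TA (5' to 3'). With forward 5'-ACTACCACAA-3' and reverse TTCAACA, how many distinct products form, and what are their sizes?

The forward primer ACTACCACAA matches the top strand at positions 59–68, 96–105.
The reverse primer's reverse complement is TGTTGAA, matching at positions 129–135.
Each forward site pairs with the reverse site to give a product ending at position 135: sizes 77, 40 bp.

Two products: 77 bp, 40 bp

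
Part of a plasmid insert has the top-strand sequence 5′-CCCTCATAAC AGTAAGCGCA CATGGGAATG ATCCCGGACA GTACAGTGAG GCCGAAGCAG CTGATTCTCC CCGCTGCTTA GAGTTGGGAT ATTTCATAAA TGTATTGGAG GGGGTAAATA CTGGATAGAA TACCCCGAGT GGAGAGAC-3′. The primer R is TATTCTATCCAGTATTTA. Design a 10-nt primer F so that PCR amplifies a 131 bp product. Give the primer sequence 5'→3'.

The reverse primer's reverse complement TAAATACTGGATAGAATA matches the template at positions 115–132, so the product ends at position 132.
A 131 bp product then starts at position 132 − 131 + 1 = 2.
The forward primer is identical to the top strand there: CCTCATAACA.

5'-CCTCATAACA-3'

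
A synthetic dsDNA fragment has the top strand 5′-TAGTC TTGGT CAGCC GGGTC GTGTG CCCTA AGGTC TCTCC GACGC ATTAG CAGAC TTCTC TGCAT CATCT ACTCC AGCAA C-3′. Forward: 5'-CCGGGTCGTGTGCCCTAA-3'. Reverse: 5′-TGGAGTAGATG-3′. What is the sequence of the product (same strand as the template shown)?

5'-CCGGGTCGTGTGCCCTAAGGTCTCTCCGACGCATTAGCAGACTTCTCTGCATCATCTACTCCA-3'

The forward primer matches the template at positions 14–31.
Taking the reverse complement of TGGAGTAGATG gives CATCTACTCCA, found at positions 66–76 on the template; the primer anneals here to the top strand with its 3' end pointing upstream.
The product is the template from position 14 through 76 (63 bp).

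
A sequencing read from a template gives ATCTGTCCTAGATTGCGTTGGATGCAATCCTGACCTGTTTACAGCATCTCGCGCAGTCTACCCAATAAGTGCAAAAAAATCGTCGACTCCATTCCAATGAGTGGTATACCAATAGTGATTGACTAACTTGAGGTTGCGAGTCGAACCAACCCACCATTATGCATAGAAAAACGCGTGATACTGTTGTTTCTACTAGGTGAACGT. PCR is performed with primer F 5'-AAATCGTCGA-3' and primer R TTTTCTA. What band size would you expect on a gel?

94 bp

Scanning the template, AAATCGTCGA occurs at positions 77–86; this primer anneals to the bottom strand there with its 3' end pointing downstream.
Reverse complement of the reverse primer: TAGAAAA. This occurs on the top strand at positions 164–170.
The product runs from position 77 to position 170, so its length is 170 − 77 + 1 = 94 bp.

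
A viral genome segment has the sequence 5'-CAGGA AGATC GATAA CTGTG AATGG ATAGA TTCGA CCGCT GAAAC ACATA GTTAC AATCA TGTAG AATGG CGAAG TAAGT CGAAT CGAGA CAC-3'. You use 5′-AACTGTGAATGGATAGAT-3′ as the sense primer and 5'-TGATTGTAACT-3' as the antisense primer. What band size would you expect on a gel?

Scanning the template, AACTGTGAATGGATAGAT occurs at positions 14–31; this primer anneals to the bottom strand there with its 3' end pointing downstream.
Taking the reverse complement of TGATTGTAACT gives AGTTACAATCA, found at positions 50–60 on the template; the primer anneals here to the top strand with its 3' end pointing upstream.
The product runs from position 14 to position 60, so its length is 60 − 14 + 1 = 47 bp.

47 bp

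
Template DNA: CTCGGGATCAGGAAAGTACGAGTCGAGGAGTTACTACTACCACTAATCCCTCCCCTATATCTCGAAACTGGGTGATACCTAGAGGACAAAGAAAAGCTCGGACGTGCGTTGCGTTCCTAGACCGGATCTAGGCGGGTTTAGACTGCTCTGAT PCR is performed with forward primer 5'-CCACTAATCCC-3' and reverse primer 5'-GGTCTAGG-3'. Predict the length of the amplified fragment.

84 bp

Scanning the template, CCACTAATCCC occurs at positions 40–50; this primer anneals to the bottom strand there with its 3' end pointing downstream.
The reverse primer's reverse complement is CCTAGACC, which matches the template at positions 116–123.
Product length = (reverse-primer end) − (forward-primer start) + 1 = 123 − 40 + 1 = 84 bp.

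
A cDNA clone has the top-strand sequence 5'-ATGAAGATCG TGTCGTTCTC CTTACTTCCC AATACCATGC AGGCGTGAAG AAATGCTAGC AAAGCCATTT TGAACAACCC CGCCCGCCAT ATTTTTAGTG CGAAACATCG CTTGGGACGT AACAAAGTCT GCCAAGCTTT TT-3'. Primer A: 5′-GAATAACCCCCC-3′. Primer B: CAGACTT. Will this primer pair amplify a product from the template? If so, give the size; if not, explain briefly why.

Primer A (GAATAACCCCCC) does not match the top strand, and its reverse complement GGGGGGTTATTC does not match either.
With no annealing site for primer A, no amplification occurs.

No product — primer A has no binding site in the template.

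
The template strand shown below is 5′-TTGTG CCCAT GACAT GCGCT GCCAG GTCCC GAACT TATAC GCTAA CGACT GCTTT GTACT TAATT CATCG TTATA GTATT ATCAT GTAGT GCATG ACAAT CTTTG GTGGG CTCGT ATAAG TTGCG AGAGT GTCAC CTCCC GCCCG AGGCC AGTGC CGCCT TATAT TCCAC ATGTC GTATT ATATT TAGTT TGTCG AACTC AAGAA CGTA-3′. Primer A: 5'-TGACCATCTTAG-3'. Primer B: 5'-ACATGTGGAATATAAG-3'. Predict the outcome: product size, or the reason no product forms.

Primer A (TGACCATCTTAG) does not match the top strand, and its reverse complement CTAAGATGGTCA does not match either.
With no annealing site for primer A, no amplification occurs.

No product — primer A has no binding site in the template.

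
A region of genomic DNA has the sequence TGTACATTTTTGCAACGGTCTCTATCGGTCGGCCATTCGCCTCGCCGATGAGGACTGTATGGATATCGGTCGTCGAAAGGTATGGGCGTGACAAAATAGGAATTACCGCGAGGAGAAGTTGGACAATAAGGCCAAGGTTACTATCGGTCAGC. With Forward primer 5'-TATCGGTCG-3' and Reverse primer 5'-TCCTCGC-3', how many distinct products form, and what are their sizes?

The forward primer TATCGGTCG matches the top strand at positions 23–31, 64–72.
The reverse primer's reverse complement is GCGAGGA, matching at positions 108–114.
Each forward site pairs with the reverse site to give a product ending at position 114: sizes 92, 51 bp.

Two products: 92 bp, 51 bp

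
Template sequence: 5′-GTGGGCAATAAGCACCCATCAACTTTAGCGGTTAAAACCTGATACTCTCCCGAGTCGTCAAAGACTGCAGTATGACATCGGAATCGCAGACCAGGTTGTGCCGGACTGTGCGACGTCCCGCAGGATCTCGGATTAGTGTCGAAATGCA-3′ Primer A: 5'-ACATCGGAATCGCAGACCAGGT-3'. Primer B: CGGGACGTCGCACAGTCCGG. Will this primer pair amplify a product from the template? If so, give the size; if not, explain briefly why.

Primer A (ACATCGGAATCGCAGACCAGGT) matches the top strand at positions 75–96; it acts as a forward primer.
Primer B's reverse complement is CCGGACTGTGCGACGTCCCG, matching the top strand at positions 101–120; it acts as a reverse primer.
The 3' ends face each other across positions 75–120, giving a 46 bp product.

Yes — a 46 bp product.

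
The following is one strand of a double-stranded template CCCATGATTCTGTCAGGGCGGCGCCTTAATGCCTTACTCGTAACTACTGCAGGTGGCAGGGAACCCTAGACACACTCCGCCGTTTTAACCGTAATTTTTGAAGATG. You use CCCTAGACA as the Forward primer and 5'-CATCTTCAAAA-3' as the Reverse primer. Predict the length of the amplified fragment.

The forward primer matches the template at positions 64–72.
Taking the reverse complement of CATCTTCAAAA gives TTTTGAAGATG, found at positions 96–106 on the template; the primer anneals here to the top strand with its 3' end pointing upstream.
The product runs from position 64 to position 106, so its length is 106 − 64 + 1 = 43 bp.

43 bp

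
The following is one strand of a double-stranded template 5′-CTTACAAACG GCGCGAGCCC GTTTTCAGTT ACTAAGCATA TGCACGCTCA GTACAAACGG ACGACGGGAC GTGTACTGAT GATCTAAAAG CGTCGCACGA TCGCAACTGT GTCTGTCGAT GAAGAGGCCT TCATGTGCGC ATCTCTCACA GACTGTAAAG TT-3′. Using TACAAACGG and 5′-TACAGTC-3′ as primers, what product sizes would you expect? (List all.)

155 bp, 106 bp

The forward primer TACAAACGG matches the top strand at positions 3–11, 52–60.
The reverse primer's reverse complement is GACTGTA, matching at positions 151–157.
Each forward site pairs with the reverse site to give a product ending at position 157: sizes 155, 106 bp.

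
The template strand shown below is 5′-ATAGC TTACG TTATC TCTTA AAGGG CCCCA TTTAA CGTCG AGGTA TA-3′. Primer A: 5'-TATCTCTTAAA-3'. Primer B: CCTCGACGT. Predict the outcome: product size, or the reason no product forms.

Yes — a 32 bp product.

Primer A (TATCTCTTAAA) matches the top strand at positions 12–22; it acts as a forward primer.
Primer B's reverse complement is ACGTCGAGG, matching the top strand at positions 35–43; it acts as a reverse primer.
The 3' ends face each other across positions 12–43, giving a 32 bp product.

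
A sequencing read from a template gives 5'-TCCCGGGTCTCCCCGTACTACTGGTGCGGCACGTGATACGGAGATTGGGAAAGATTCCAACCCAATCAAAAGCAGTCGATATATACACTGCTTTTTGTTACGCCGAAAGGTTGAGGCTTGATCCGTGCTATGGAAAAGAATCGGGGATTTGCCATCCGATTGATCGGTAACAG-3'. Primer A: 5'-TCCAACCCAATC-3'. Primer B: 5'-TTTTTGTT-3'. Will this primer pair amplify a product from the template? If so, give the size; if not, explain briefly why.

No product — both primers anneal to the same strand and extend in the same direction.

Primer A (TCCAACCCAATC) matches the top strand at positions 56–67 (3' end points downstream).
Primer B (TTTTTGTT) also matches the top strand directly, at positions 92–99 — its reverse complement AACAAAAA is not present.
Both primers anneal to the bottom strand with 3' ends pointing the same way, so neither can prime synthesis back toward the other.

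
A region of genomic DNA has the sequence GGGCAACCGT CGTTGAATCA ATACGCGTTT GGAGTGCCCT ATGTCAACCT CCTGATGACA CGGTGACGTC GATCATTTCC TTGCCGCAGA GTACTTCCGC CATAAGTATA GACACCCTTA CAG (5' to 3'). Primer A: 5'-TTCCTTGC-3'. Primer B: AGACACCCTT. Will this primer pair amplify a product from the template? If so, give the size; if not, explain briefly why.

No product — both primers anneal to the same strand and extend in the same direction.

Primer A (TTCCTTGC) matches the top strand at positions 77–84 (3' end points downstream).
Primer B (AGACACCCTT) also matches the top strand directly, at positions 110–119 — its reverse complement AAGGGTGTCT is not present.
Both primers anneal to the bottom strand with 3' ends pointing the same way, so neither can prime synthesis back toward the other.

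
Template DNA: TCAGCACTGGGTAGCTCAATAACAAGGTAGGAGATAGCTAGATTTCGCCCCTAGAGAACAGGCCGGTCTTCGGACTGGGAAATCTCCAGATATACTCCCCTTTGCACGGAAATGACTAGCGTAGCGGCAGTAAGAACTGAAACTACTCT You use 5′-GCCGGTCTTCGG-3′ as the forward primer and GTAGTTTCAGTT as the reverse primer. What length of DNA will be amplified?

Forward primer GCCGGTCTTCGG is found on the top strand at positions 62–73.
The reverse primer's reverse complement is AACTGAAACTAC, which matches the template at positions 135–146.
Amplicon spans positions 62–146: 85 bp.

85 bp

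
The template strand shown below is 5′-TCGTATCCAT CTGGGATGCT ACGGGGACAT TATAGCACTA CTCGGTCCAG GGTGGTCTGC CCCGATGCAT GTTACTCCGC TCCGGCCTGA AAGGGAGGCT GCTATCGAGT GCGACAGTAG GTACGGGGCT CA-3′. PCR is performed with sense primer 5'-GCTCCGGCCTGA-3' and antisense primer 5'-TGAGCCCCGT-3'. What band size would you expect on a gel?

54 bp

Scanning the template, GCTCCGGCCTGA occurs at positions 79–90; this primer anneals to the bottom strand there with its 3' end pointing downstream.
Reverse complement of the reverse primer: ACGGGGCTCA. This occurs on the top strand at positions 123–132.
Product length = (reverse-primer end) − (forward-primer start) + 1 = 132 − 79 + 1 = 54 bp.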